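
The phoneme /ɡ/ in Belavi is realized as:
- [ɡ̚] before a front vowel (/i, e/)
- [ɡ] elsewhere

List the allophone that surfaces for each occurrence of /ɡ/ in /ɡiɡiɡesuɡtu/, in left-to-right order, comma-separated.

Occurrence 1 (position 1): before a front vowel (/i, e/) → [ɡ̚].
Occurrence 2 (position 3): before a front vowel (/i, e/) → [ɡ̚].
Occurrence 3 (position 5): before a front vowel (/i, e/) → [ɡ̚].
Occurrence 4 (position 9): no conditioning environment matches → elsewhere allophone [ɡ].

[ɡ̚], [ɡ̚], [ɡ̚], [ɡ]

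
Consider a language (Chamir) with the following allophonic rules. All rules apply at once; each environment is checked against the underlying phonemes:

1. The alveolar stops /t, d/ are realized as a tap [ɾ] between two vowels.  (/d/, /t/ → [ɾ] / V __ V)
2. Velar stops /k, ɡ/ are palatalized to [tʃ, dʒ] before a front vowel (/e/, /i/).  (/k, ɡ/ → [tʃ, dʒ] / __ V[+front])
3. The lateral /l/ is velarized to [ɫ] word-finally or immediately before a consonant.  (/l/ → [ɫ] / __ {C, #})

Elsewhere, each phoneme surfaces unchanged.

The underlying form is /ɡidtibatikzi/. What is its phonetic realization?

/ɡ/ (word-initial) occurs before a front vowel → [dʒ] by rule 2.
/i/ — not in any rule's target class → [i].
/d/ — between /i/ and /t/; rule 1 does not apply here → [d].
/t/ (between /d/ and /i/) fails the environment for rule 1, so it stays [t].
/i/ (between /t/ and /b/): no rule targets it → [i].
/b/ (between /i/ and /a/): no rule targets it → [b].
/a/ stays [a].
Rule 1 applies to /t/ (between /a/ and /i/: between two vowels) → [ɾ].
/i/ stays [i].
/k/ (between /i/ and /z/): rule 2 targets it, but not before a front vowel → unchanged [k].
/z/ (between /k/ and /i/): no rule targets it → [z].
/i/ — not in any rule's target class → [i].

[dʒidtibaɾikzi]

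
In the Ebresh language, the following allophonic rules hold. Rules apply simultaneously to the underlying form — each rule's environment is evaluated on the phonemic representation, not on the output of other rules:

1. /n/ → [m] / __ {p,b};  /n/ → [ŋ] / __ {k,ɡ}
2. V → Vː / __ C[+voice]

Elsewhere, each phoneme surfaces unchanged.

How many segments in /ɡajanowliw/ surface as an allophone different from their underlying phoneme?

Segments that undergo a rule: /a/ → [aː] (rule 2); /a/ → [aː] (rule 2); /o/ → [oː] (rule 2); /i/ → [iː] (rule 2).
All other segments surface unchanged.

4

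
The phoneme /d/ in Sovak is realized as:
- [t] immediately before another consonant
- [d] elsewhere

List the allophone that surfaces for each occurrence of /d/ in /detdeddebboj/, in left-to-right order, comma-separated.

[d], [d], [t], [d]

Occurrence 1 (position 1): no conditioning environment matches → elsewhere allophone [d].
Occurrence 2 (position 4): no conditioning environment matches → elsewhere allophone [d].
Occurrence 3 (position 6): immediately before another consonant → [t].
Occurrence 4 (position 7): no conditioning environment matches → elsewhere allophone [d].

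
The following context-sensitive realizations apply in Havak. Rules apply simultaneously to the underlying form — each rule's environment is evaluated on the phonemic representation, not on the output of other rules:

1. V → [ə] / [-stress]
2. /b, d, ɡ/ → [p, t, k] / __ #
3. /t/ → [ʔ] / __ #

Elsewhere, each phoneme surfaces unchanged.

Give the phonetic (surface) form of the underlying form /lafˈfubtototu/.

/l/ (word-initial): no rule targets it → [l].
/a/ (between /l/ and /f/) occurs in an unstressed syllable → [ə] by rule 1.
/f/ (between /a/ and /f/): no rule targets it → [f].
/f/ (between /f/ and /u/) is unaffected → [f].
/u/ (between /f/ and /b/) fails the environment for rule 1, so it stays [u].
/b/ (between /u/ and /t/) fails the environment for rule 2, so it stays [b].
/t/ (between /b/ and /o/): rule 3 targets it, but not word-finally → unchanged [t].
/o/ — between /t/ and /t/, in an unstressed syllable — surfaces as [ə] (rule 1).
/t/ (between /o/ and /o/) is in the target of rule 3 but the environment (word-finally) is not met → [t].
/o/ — between /t/ and /t/, in an unstressed syllable — surfaces as [ə] (rule 1).
/t/ — between /o/ and /u/; rule 3 does not apply here → [t].
/u/ — word-final, in an unstressed syllable — surfaces as [ə] (rule 1).

[ləfˈfubtətətə]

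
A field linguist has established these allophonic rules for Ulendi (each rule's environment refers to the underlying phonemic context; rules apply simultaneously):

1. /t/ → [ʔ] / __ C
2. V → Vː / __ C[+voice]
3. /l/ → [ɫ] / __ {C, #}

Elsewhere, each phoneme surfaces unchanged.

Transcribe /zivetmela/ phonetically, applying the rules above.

/z/ (word-initial): no rule targets it → [z].
/i/ (between /z/ and /v/) occurs before a voiced consonant → [iː] by rule 2.
/v/ (between /i/ and /e/): no rule targets it → [v].
/e/ (between /v/ and /t/) fails the environment for rule 2, so it stays [e].
Rule 1 applies to /t/ (between /e/ and /m/: immediately before a consonant) → [ʔ].
/m/ stays [m].
/e/ — between /m/ and /l/, before a voiced consonant — surfaces as [eː] (rule 2).
/l/ (between /e/ and /a/): rule 3 targets it, but not word-finally or immediately before a consonant → unchanged [l].
/a/ (word-final) is in the target of rule 2 but the environment (before a voiced consonant) is not met → [a].

[ziːveʔmeːla]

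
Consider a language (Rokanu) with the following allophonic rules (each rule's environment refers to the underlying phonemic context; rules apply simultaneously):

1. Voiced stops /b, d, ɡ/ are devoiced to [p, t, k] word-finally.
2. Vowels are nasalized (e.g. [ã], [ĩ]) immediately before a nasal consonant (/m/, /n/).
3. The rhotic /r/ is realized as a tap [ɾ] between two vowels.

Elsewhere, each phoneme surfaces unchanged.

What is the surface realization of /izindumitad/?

[izĩndũmitat]

/i/ (word-initial) fails the environment for rule 2, so it stays [i].
/z/ (between /i/ and /i/) is unaffected → [z].
/i/ (between /z/ and /n/): before a nasal consonant, so rule 2 applies → [ĩ].
/n/ (between /i/ and /d/) is unaffected → [n].
/d/ — between /n/ and /u/; rule 1 does not apply here → [d].
/u/ (between /d/ and /m/): before a nasal consonant, so rule 2 applies → [ũ].
/m/ — not in any rule's target class → [m].
/i/ (between /m/ and /t/) is in the target of rule 2 but the environment (before a nasal consonant) is not met → [i].
/t/ — not in any rule's target class → [t].
/a/ (between /t/ and /d/): rule 2 targets it, but not before a nasal consonant → unchanged [a].
/d/ (word-final): word-finally, so rule 1 applies → [t].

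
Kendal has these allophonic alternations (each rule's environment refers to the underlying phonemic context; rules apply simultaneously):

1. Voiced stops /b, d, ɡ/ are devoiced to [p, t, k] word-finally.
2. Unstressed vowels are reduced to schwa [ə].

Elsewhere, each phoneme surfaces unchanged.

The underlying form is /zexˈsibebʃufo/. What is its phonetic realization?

/z/ (word-initial): no rule targets it → [z].
/e/ (between /z/ and /x/): in an unstressed syllable, so rule 2 applies → [ə].
/x/ — not in any rule's target class → [x].
/s/ (between /x/ and /i/): no rule targets it → [s].
/i/ (between /s/ and /b/) is in the target of rule 2 but the environment (in an unstressed syllable) is not met → [i].
/b/ (between /i/ and /e/): rule 1 targets it, but not word-finally → unchanged [b].
Rule 2 applies to /e/ (between /b/ and /b/: in an unstressed syllable) → [ə].
/b/ (between /e/ and /ʃ/): rule 1 targets it, but not word-finally → unchanged [b].
/ʃ/ (between /b/ and /u/) is unaffected → [ʃ].
Rule 2 applies to /u/ (between /ʃ/ and /f/: in an unstressed syllable) → [ə].
/f/ (between /u/ and /o/) is unaffected → [f].
/o/ (word-final): in an unstressed syllable, so rule 2 applies → [ə].

[zəxˈsibəbʃəfə]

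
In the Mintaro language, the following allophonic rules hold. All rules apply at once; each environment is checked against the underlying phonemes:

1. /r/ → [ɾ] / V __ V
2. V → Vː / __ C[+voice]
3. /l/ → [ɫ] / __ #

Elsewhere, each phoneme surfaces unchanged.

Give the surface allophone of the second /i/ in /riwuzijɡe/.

[iː]

/i/ (between /z/ and /j/) occurs before a voiced consonant → [iː] by rule 2.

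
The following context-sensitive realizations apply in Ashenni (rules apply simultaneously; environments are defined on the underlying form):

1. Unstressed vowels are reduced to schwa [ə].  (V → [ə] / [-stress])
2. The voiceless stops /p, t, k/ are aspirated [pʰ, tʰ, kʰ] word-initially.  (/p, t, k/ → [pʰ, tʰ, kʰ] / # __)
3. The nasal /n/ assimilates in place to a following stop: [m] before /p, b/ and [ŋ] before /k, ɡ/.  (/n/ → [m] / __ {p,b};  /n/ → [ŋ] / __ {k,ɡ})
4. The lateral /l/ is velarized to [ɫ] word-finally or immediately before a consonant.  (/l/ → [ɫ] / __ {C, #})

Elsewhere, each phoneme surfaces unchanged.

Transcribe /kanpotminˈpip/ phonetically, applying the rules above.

[kʰəmpətməmˈpip]

/k/ meets the environment for rule 2 (word-initially) → [kʰ].
/a/ (between /k/ and /n/) occurs in an unstressed syllable → [ə] by rule 1.
/n/ (between /a/ and /p/) occurs before a labial or velar stop → [m] by rule 3.
/p/ (between /n/ and /o/) fails the environment for rule 2, so it stays [p].
/o/ — between /p/ and /t/, in an unstressed syllable — surfaces as [ə] (rule 1).
/t/ (between /o/ and /m/) is in the target of rule 2 but the environment (word-initially) is not met → [t].
/m/ — not in any rule's target class → [m].
/i/ — between /m/ and /n/, in an unstressed syllable — surfaces as [ə] (rule 1).
/n/ (between /i/ and /p/) occurs before a labial or velar stop → [m] by rule 3.
/p/ (between /n/ and /i/): rule 2 targets it, but not word-initially → unchanged [p].
/i/ — between /p/ and /p/; rule 1 does not apply here → [i].
/p/ (word-final) is in the target of rule 2 but the environment (word-initially) is not met → [p].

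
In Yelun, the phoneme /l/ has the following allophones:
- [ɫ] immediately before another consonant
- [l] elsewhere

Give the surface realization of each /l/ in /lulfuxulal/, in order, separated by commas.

Occurrence 1 (position 1): no conditioning environment matches → elsewhere allophone [l].
Occurrence 2 (position 3): immediately before another consonant → [ɫ].
Occurrence 3 (position 8): no conditioning environment matches → elsewhere allophone [l].
Occurrence 4 (position 10): no conditioning environment matches → elsewhere allophone [l].

[l], [ɫ], [l], [l]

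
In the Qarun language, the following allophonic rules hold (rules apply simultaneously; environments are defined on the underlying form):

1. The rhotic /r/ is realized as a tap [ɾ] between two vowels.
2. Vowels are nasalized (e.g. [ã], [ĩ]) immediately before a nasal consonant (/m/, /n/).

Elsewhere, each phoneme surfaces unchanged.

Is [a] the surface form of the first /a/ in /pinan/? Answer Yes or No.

/a/ (between /n/ and /n/): before a nasal consonant, so rule 2 applies → [ã].
The actual realization is [ã], not [a].

No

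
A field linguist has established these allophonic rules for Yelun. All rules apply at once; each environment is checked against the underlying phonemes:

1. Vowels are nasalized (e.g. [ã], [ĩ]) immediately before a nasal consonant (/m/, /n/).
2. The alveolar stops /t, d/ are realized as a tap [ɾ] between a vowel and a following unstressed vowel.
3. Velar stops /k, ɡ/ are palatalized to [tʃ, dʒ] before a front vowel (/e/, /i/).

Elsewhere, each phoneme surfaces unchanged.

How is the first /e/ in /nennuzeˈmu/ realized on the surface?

/e/ meets the environment for rule 1 (before a nasal consonant) → [ẽ].

[ẽ]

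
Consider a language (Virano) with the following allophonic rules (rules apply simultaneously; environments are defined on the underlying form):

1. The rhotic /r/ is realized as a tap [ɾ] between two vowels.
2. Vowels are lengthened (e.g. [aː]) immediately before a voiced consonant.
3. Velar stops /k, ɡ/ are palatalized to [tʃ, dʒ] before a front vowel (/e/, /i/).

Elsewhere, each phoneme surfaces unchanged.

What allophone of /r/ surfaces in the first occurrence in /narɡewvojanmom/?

/r/ — between /a/ and /ɡ/; rule 1 does not apply here → [r].

[r]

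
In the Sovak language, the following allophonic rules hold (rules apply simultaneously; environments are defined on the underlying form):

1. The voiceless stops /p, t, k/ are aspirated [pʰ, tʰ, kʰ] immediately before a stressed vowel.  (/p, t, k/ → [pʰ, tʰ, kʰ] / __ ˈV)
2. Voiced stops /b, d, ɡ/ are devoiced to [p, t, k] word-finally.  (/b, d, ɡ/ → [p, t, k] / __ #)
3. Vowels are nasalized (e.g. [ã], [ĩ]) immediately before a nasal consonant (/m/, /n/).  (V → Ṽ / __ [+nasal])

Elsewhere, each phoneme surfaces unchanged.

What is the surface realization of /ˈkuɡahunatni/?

/k/ meets the environment for rule 1 (immediately before a stressed vowel) → [kʰ].
/u/ (between /k/ and /ɡ/) fails the environment for rule 3, so it stays [u].
/ɡ/ — between /u/ and /a/; rule 2 does not apply here → [ɡ].
/a/ (between /ɡ/ and /h/): rule 3 targets it, but not before a nasal consonant → unchanged [a].
/h/ (between /a/ and /u/): no rule targets it → [h].
Rule 3 applies to /u/ (between /h/ and /n/: before a nasal consonant) → [ũ].
/n/ (between /u/ and /a/) is unaffected → [n].
/a/ (between /n/ and /t/) fails the environment for rule 3, so it stays [a].
/t/ (between /a/ and /n/): rule 1 targets it, but not immediately before a stressed vowel → unchanged [t].
/n/ — not in any rule's target class → [n].
/i/ — word-final; rule 3 does not apply here → [i].

[ˈkʰuɡahũnatni]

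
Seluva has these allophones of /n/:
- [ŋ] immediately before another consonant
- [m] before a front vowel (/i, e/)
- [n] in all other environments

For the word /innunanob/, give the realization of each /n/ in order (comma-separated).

Occurrence 1 (position 2): immediately before another consonant → [ŋ].
Occurrence 2 (position 3): no conditioning environment matches → elsewhere allophone [n].
Occurrence 3 (position 5): no conditioning environment matches → elsewhere allophone [n].
Occurrence 4 (position 7): no conditioning environment matches → elsewhere allophone [n].

[ŋ], [n], [n], [n]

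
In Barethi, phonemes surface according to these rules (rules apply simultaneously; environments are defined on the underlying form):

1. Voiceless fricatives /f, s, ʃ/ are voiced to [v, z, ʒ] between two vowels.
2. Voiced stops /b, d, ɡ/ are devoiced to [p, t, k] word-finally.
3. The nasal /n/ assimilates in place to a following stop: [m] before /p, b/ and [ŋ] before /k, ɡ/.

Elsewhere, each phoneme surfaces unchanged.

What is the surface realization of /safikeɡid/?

[savikeɡit]

/s/ — word-initial; rule 1 does not apply here → [s].
/a/ (between /s/ and /f/) is unaffected → [a].
Rule 1 applies to /f/ (between /a/ and /i/: between two vowels) → [v].
/i/ — not in any rule's target class → [i].
/k/ — not in any rule's target class → [k].
/e/ (between /k/ and /ɡ/): no rule targets it → [e].
/ɡ/ (between /e/ and /i/): rule 2 targets it, but not word-finally → unchanged [ɡ].
/i/ (between /ɡ/ and /d/): no rule targets it → [i].
/d/ (word-final): word-finally, so rule 2 applies → [t].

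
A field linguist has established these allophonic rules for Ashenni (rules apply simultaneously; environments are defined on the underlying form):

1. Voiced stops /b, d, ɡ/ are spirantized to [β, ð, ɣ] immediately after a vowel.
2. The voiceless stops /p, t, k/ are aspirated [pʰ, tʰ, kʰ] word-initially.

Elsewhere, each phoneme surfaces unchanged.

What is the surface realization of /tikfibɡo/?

[tʰikfiβɡo]

/t/ (word-initial): word-initially, so rule 2 applies → [tʰ].
/i/ (between /t/ and /k/) is unaffected → [i].
/k/ — between /i/ and /f/; rule 2 does not apply here → [k].
/f/ (between /k/ and /i/) is unaffected → [f].
/i/ — not in any rule's target class → [i].
/b/ (between /i/ and /ɡ/) occurs immediately after a vowel → [β] by rule 1.
/ɡ/ (between /b/ and /o/): rule 1 targets it, but not immediately after a vowel → unchanged [ɡ].
/o/ — not in any rule's target class → [o].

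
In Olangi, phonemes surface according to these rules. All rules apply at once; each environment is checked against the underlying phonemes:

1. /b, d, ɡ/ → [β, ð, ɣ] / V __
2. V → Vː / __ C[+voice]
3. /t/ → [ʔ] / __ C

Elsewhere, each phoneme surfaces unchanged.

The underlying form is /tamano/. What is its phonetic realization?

/t/ (word-initial) fails the environment for rule 3, so it stays [t].
/a/ (between /t/ and /m/) occurs before a voiced consonant → [aː] by rule 2.
/m/ stays [m].
/a/ — between /m/ and /n/, before a voiced consonant — surfaces as [aː] (rule 2).
/n/ (between /a/ and /o/): no rule targets it → [n].
/o/ (word-final) fails the environment for rule 2, so it stays [o].

[taːmaːno]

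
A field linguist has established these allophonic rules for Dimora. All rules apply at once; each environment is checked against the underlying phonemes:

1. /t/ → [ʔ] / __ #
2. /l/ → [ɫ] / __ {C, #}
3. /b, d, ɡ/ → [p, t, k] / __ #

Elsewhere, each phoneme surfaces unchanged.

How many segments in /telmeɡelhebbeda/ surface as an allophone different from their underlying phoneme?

Segments that undergo a rule: /l/ → [ɫ] (rule 2); /l/ → [ɫ] (rule 2).
All other segments surface unchanged.

2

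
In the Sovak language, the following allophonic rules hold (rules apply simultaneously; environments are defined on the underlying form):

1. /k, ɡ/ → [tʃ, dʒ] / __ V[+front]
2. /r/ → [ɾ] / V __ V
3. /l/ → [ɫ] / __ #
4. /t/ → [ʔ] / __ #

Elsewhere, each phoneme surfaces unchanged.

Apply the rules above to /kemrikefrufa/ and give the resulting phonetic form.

[tʃemritʃefrufa]

/k/ (word-initial) occurs before a front vowel → [tʃ] by rule 1.
/e/ — not in any rule's target class → [e].
/m/ (between /e/ and /r/): no rule targets it → [m].
/r/ (between /m/ and /i/) fails the environment for rule 2, so it stays [r].
/i/ (between /r/ and /k/) is unaffected → [i].
/k/ (between /i/ and /e/): before a front vowel, so rule 1 applies → [tʃ].
/e/ stays [e].
/f/ stays [f].
/r/ (between /f/ and /u/): rule 2 targets it, but not between two vowels → unchanged [r].
/u/ stays [u].
/f/ (between /u/ and /a/) is unaffected → [f].
/a/ — not in any rule's target class → [a].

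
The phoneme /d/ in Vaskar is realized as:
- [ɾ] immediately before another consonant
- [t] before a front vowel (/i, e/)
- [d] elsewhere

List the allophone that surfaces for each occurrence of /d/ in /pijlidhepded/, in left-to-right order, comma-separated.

Occurrence 1 (position 6): immediately before another consonant → [ɾ].
Occurrence 2 (position 10): before a front vowel (/i, e/) → [t].
Occurrence 3 (position 12): no conditioning environment matches → elsewhere allophone [d].

[ɾ], [t], [d]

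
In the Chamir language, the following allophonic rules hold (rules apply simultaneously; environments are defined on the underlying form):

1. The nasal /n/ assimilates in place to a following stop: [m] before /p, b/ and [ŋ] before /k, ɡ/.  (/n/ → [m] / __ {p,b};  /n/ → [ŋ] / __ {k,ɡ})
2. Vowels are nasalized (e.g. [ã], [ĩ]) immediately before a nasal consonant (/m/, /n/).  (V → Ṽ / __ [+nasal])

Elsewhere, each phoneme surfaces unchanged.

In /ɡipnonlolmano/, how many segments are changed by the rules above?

2

Segments that undergo a rule: /o/ → [õ] (rule 2); /a/ → [ã] (rule 2).
All other segments surface unchanged.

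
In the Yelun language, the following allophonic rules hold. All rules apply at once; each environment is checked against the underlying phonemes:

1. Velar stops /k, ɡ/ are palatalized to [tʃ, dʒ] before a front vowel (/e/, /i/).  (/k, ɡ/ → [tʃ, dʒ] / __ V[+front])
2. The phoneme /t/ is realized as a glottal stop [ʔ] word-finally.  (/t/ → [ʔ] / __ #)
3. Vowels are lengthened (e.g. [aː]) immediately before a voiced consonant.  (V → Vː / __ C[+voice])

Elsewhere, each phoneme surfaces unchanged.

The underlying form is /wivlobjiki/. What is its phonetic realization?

/w/ (word-initial): no rule targets it → [w].
Rule 3 applies to /i/ (between /w/ and /v/: before a voiced consonant) → [iː].
/v/ (between /i/ and /l/) is unaffected → [v].
/l/ (between /v/ and /o/): no rule targets it → [l].
Rule 3 applies to /o/ (between /l/ and /b/: before a voiced consonant) → [oː].
/b/ (between /o/ and /j/) is unaffected → [b].
/j/ (between /b/ and /i/): no rule targets it → [j].
/i/ (between /j/ and /k/): rule 3 targets it, but not before a voiced consonant → unchanged [i].
/k/ (between /i/ and /i/): before a front vowel, so rule 1 applies → [tʃ].
/i/ (word-final) fails the environment for rule 3, so it stays [i].

[wiːvloːbjitʃi]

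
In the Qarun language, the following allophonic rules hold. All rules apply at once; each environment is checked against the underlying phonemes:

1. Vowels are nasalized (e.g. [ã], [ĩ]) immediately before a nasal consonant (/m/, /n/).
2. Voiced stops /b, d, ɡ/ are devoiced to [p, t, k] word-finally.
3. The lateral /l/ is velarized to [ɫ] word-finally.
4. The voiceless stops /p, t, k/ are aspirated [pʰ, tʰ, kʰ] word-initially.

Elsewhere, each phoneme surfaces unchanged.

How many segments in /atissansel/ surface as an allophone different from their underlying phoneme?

Segments that undergo a rule: /a/ → [ã] (rule 1); /l/ → [ɫ] (rule 3).
All other segments surface unchanged.

2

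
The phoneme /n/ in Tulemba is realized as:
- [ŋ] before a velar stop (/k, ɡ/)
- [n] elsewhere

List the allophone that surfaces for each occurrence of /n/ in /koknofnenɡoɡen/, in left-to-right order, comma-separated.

Occurrence 1 (position 4): no conditioning environment matches → elsewhere allophone [n].
Occurrence 2 (position 7): no conditioning environment matches → elsewhere allophone [n].
Occurrence 3 (position 9): before a velar stop → [ŋ].
Occurrence 4 (position 14): no conditioning environment matches → elsewhere allophone [n].

[n], [n], [ŋ], [n]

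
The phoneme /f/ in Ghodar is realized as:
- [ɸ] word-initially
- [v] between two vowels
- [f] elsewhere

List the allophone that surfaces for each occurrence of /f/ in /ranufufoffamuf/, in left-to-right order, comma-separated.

Occurrence 1 (position 5): between two vowels → [v].
Occurrence 2 (position 7): between two vowels → [v].
Occurrence 3 (position 9): no conditioning environment matches → elsewhere allophone [f].
Occurrence 4 (position 10): no conditioning environment matches → elsewhere allophone [f].
Occurrence 5 (position 14): no conditioning environment matches → elsewhere allophone [f].

[v], [v], [f], [f], [f]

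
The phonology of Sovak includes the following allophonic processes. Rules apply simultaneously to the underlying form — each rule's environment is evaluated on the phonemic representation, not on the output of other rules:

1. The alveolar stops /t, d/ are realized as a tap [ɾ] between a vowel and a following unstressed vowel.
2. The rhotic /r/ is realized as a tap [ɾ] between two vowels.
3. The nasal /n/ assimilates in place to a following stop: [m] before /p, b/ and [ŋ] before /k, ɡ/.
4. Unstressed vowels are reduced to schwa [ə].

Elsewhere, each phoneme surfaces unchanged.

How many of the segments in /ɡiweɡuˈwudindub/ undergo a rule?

6

Segments that undergo a rule: /i/ → [ə] (rule 4); /e/ → [ə] (rule 4); /u/ → [ə] (rule 4); /d/ → [ɾ] (rule 1); /i/ → [ə] (rule 4); /u/ → [ə] (rule 4).
All other segments surface unchanged.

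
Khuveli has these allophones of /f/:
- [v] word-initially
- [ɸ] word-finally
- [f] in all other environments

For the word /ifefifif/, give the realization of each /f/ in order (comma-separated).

Occurrence 1 (position 2): no conditioning environment matches → elsewhere allophone [f].
Occurrence 2 (position 4): no conditioning environment matches → elsewhere allophone [f].
Occurrence 3 (position 6): no conditioning environment matches → elsewhere allophone [f].
Occurrence 4 (position 8): word-finally → [ɸ].

[f], [f], [f], [ɸ]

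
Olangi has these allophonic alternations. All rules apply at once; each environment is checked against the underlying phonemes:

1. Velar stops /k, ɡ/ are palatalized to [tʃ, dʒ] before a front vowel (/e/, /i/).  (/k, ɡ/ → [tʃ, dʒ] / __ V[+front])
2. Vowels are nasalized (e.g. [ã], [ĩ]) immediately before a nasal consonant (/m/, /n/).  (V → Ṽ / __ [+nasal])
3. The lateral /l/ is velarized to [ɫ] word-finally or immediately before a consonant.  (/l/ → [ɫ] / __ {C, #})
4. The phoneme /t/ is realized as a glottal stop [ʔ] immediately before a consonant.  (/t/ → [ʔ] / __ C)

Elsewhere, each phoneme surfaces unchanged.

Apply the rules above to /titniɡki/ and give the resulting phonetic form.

/t/ (word-initial) fails the environment for rule 4, so it stays [t].
/i/ (between /t/ and /t/) fails the environment for rule 2, so it stays [i].
Rule 4 applies to /t/ (between /i/ and /n/: immediately before a consonant) → [ʔ].
/n/ — not in any rule's target class → [n].
/i/ — between /n/ and /ɡ/; rule 2 does not apply here → [i].
/ɡ/ — between /i/ and /k/; rule 1 does not apply here → [ɡ].
Rule 1 applies to /k/ (between /ɡ/ and /i/: before a front vowel) → [tʃ].
/i/ (word-final): rule 2 targets it, but not before a nasal consonant → unchanged [i].

[tiʔniɡtʃi]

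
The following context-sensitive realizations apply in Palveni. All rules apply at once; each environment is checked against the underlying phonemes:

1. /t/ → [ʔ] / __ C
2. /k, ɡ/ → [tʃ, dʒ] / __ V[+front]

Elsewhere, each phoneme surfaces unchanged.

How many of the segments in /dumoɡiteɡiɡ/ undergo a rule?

2

Segments that undergo a rule: /ɡ/ → [dʒ] (rule 2); /ɡ/ → [dʒ] (rule 2).
All other segments surface unchanged.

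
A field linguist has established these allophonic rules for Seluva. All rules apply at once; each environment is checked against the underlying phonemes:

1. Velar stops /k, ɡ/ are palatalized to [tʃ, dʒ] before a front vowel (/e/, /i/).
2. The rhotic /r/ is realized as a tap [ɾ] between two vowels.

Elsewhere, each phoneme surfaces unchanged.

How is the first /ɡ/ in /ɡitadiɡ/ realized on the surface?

/ɡ/ meets the environment for rule 1 (before a front vowel) → [dʒ].

[dʒ]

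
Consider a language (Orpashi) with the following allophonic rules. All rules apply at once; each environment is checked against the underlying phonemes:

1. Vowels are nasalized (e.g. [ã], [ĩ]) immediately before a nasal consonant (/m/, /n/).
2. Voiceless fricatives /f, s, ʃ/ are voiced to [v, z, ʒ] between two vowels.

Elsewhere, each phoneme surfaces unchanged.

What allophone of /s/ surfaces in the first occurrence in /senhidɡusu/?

[s]

/s/ — word-initial; rule 2 does not apply here → [s].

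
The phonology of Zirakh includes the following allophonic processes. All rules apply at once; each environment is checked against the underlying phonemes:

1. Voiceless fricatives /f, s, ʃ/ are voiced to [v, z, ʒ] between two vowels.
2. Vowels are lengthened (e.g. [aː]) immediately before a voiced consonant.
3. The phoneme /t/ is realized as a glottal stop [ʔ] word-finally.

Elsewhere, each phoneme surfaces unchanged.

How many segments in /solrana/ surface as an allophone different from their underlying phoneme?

Segments that undergo a rule: /o/ → [oː] (rule 2); /a/ → [aː] (rule 2).
All other segments surface unchanged.

2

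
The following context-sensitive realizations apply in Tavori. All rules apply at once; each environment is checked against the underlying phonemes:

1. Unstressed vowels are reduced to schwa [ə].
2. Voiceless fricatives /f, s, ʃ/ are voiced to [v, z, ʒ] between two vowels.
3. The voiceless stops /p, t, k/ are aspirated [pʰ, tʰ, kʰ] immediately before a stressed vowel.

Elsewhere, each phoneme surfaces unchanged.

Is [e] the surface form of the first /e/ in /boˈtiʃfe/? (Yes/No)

/e/ (word-final) occurs in an unstressed syllable → [ə] by rule 1.
The actual realization is [ə], not [e].

No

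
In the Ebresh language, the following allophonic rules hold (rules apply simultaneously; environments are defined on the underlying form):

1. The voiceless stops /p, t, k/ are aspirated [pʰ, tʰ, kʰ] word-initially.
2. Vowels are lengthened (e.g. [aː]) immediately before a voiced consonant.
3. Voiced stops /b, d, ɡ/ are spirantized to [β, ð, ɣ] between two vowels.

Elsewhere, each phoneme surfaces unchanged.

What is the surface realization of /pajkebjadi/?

[pʰaːjkeːbjaːði]

/p/ — word-initial, word-initially — surfaces as [pʰ] (rule 1).
/a/ (between /p/ and /j/): before a voiced consonant, so rule 2 applies → [aː].
/j/ — not in any rule's target class → [j].
/k/ (between /j/ and /e/) is in the target of rule 1 but the environment (word-initially) is not met → [k].
/e/ (between /k/ and /b/) occurs before a voiced consonant → [eː] by rule 2.
/b/ (between /e/ and /j/): rule 3 targets it, but not between two vowels → unchanged [b].
/j/ — not in any rule's target class → [j].
/a/ (between /j/ and /d/): before a voiced consonant, so rule 2 applies → [aː].
/d/ (between /a/ and /i/): between two vowels, so rule 3 applies → [ð].
/i/ — word-final; rule 2 does not apply here → [i].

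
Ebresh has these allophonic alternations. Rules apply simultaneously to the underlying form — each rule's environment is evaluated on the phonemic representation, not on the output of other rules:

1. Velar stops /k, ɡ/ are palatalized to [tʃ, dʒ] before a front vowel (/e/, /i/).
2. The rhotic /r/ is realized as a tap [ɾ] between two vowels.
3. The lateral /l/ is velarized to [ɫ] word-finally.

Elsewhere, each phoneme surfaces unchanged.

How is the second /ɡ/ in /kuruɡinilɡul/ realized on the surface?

[ɡ]

/ɡ/ — between /l/ and /u/; rule 1 does not apply here → [ɡ].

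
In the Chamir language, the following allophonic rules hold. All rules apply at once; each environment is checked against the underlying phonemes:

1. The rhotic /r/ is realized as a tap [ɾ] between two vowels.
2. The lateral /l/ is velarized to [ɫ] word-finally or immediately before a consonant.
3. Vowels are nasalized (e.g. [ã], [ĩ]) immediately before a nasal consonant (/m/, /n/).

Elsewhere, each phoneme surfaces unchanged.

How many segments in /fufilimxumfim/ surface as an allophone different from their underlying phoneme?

3

Segments that undergo a rule: /i/ → [ĩ] (rule 3); /u/ → [ũ] (rule 3); /i/ → [ĩ] (rule 3).
All other segments surface unchanged.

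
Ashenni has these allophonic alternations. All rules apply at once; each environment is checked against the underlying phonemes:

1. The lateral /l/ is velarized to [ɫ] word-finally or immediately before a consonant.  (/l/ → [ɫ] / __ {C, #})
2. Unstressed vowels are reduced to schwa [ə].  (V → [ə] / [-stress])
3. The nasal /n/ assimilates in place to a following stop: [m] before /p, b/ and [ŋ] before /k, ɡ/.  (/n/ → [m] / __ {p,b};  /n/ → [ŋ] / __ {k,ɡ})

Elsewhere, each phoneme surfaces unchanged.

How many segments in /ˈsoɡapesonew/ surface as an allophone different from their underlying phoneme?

Segments that undergo a rule: /a/ → [ə] (rule 2); /e/ → [ə] (rule 2); /o/ → [ə] (rule 2); /e/ → [ə] (rule 2).
All other segments surface unchanged.

4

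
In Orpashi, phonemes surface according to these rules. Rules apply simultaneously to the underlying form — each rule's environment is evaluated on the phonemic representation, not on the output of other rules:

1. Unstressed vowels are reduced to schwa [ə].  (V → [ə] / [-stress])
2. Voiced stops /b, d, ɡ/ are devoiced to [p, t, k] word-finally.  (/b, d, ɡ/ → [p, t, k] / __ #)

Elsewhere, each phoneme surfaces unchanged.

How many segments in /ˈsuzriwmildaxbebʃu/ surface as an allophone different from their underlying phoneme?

5

Segments that undergo a rule: /i/ → [ə] (rule 1); /i/ → [ə] (rule 1); /a/ → [ə] (rule 1); /e/ → [ə] (rule 1); /u/ → [ə] (rule 1).
All other segments surface unchanged.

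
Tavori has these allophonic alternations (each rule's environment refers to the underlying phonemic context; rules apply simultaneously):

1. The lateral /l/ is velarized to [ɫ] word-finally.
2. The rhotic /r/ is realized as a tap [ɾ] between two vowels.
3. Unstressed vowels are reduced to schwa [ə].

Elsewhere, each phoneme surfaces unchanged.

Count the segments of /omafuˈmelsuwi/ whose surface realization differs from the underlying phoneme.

Segments that undergo a rule: /o/ → [ə] (rule 3); /a/ → [ə] (rule 3); /u/ → [ə] (rule 3); /u/ → [ə] (rule 3); /i/ → [ə] (rule 3).
All other segments surface unchanged.

5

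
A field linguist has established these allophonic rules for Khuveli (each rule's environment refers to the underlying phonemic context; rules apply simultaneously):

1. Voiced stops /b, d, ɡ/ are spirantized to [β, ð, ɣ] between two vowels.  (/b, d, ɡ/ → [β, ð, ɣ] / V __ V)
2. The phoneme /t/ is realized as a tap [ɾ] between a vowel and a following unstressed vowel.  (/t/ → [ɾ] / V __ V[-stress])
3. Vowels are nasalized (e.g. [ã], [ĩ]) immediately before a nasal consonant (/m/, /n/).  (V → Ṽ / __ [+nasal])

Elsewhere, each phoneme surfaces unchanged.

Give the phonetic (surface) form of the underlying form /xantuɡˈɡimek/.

[xãntuɡˈɡĩmek]

/x/ stays [x].
/a/ meets the environment for rule 3 (before a nasal consonant) → [ã].
/n/ (between /a/ and /t/) is unaffected → [n].
/t/ (between /n/ and /u/) is in the target of rule 2 but the environment (between a vowel and a following unstressed vowel) is not met → [t].
/u/ (between /t/ and /ɡ/) is in the target of rule 3 but the environment (before a nasal consonant) is not met → [u].
/ɡ/ (between /u/ and /ɡ/) is in the target of rule 1 but the environment (between two vowels) is not met → [ɡ].
/ɡ/ — between /ɡ/ and /i/; rule 1 does not apply here → [ɡ].
/i/ (between /ɡ/ and /m/) occurs before a nasal consonant → [ĩ] by rule 3.
/m/ (between /i/ and /e/) is unaffected → [m].
/e/ (between /m/ and /k/) fails the environment for rule 3, so it stays [e].
/k/ stays [k].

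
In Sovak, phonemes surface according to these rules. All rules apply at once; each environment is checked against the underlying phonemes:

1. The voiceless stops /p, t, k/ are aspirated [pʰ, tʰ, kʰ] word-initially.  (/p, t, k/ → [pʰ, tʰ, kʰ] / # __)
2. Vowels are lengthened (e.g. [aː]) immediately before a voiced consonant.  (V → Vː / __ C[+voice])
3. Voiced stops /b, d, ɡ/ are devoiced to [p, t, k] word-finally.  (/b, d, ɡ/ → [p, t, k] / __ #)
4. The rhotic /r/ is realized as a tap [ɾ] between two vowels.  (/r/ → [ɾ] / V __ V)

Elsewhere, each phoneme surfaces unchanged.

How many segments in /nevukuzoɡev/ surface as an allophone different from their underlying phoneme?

4

Segments that undergo a rule: /e/ → [eː] (rule 2); /u/ → [uː] (rule 2); /o/ → [oː] (rule 2); /e/ → [eː] (rule 2).
All other segments surface unchanged.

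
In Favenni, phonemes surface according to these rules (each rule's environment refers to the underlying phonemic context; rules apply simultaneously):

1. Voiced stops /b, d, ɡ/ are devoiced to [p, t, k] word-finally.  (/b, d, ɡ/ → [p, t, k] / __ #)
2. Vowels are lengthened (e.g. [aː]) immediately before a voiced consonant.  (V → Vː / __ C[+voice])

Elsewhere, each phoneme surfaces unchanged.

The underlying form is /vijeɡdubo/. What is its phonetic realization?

[viːjeːɡduːbo]

/v/ — not in any rule's target class → [v].
Rule 2 applies to /i/ (between /v/ and /j/: before a voiced consonant) → [iː].
/j/ (between /i/ and /e/): no rule targets it → [j].
/e/ (between /j/ and /ɡ/): before a voiced consonant, so rule 2 applies → [eː].
/ɡ/ (between /e/ and /d/): rule 1 targets it, but not word-finally → unchanged [ɡ].
/d/ (between /ɡ/ and /u/) fails the environment for rule 1, so it stays [d].
/u/ (between /d/ and /b/) occurs before a voiced consonant → [uː] by rule 2.
/b/ (between /u/ and /o/): rule 1 targets it, but not word-finally → unchanged [b].
/o/ (word-final): rule 2 targets it, but not before a voiced consonant → unchanged [o].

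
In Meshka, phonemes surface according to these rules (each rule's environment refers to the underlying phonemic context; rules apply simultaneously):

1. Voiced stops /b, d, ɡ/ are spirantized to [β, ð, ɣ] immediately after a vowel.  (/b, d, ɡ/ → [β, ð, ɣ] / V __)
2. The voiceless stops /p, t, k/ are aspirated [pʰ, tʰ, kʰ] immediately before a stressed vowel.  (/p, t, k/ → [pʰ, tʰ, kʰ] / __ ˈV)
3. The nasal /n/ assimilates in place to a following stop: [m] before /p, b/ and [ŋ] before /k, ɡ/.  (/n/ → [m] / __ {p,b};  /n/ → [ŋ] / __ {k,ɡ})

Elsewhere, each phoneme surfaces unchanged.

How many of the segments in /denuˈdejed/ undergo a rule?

2

Segments that undergo a rule: /d/ → [ð] (rule 1); /d/ → [ð] (rule 1).
All other segments surface unchanged.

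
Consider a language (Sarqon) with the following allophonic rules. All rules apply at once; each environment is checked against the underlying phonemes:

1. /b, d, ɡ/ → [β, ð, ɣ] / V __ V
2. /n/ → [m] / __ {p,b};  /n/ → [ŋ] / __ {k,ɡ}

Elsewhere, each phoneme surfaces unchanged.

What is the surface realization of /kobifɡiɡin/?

/k/ (word-initial): no rule targets it → [k].
/o/ (between /k/ and /b/) is unaffected → [o].
/b/ (between /o/ and /i/): between two vowels, so rule 1 applies → [β].
/i/ (between /b/ and /f/): no rule targets it → [i].
/f/ stays [f].
/ɡ/ (between /f/ and /i/): rule 1 targets it, but not between two vowels → unchanged [ɡ].
/i/ (between /ɡ/ and /ɡ/) is unaffected → [i].
/ɡ/ — between /i/ and /i/, between two vowels — surfaces as [ɣ] (rule 1).
/i/ (between /ɡ/ and /n/): no rule targets it → [i].
/n/ — word-final; rule 2 does not apply here → [n].

[koβifɡiɣin]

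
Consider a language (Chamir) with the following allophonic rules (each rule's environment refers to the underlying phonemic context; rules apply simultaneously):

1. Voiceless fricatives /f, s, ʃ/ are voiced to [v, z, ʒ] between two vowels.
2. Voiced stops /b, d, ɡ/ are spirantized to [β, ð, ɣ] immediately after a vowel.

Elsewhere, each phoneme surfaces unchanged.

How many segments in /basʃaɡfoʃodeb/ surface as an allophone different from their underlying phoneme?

4

Segments that undergo a rule: /ɡ/ → [ɣ] (rule 2); /ʃ/ → [ʒ] (rule 1); /d/ → [ð] (rule 2); /b/ → [β] (rule 2).
All other segments surface unchanged.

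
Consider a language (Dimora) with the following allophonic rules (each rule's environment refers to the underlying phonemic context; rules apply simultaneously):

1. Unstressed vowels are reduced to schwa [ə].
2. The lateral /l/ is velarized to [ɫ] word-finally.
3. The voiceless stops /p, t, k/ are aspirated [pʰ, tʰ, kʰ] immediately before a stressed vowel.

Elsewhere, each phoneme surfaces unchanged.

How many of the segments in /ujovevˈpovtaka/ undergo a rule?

6

Segments that undergo a rule: /u/ → [ə] (rule 1); /o/ → [ə] (rule 1); /e/ → [ə] (rule 1); /p/ → [pʰ] (rule 3); /a/ → [ə] (rule 1); /a/ → [ə] (rule 1).
All other segments surface unchanged.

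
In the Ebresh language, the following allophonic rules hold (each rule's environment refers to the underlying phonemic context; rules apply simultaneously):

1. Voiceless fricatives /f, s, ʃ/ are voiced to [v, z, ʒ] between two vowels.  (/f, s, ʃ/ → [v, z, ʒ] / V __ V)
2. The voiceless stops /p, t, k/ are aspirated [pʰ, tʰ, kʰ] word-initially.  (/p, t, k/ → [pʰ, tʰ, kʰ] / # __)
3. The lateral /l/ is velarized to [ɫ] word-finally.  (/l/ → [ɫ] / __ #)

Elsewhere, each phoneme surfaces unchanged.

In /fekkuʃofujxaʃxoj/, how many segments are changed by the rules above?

2

Segments that undergo a rule: /ʃ/ → [ʒ] (rule 1); /f/ → [v] (rule 1).
All other segments surface unchanged.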